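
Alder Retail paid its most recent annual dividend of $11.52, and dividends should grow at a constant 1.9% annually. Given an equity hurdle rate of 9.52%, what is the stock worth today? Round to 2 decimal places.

$154.05

Gordon growth model: P₀ = D₁/(r − g). D₁ = 11.52 × (1 + 0.019) = 11.7389.
P₀ = 11.7389 / (0.0952 − 0.019) = 11.7389 / 0.0762 = 154.0535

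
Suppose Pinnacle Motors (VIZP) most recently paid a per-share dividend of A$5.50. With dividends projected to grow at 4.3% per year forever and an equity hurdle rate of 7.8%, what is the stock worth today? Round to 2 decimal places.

Gordon growth model: P₀ = D₁/(r − g). D₁ = 5.50 × (1 + 0.043) = 5.7365.
P₀ = 5.7365 / (0.078 − 0.043) = 5.7365 / 0.035 = 163.9000

A$163.90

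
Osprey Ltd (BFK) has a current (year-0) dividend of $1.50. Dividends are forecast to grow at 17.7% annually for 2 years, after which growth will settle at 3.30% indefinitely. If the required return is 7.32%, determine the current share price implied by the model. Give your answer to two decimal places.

Two-stage DDM. Project D₁…D_2 at 0.177, terminal growth 0.033, discount at r = 0.0732.
D_1 = 1.7655
D_2 = 2.0780
Terminal value at t=2: TV = D_3/(r−g) = 2.1466/(0.0732−0.033) = 53.3972
P₀ = 1.7655/(1+0.0732)^1 + 2.0780/(1+0.0732)^2 + 53.3972/(1+0.0732)^2 = 49.8107

$49.81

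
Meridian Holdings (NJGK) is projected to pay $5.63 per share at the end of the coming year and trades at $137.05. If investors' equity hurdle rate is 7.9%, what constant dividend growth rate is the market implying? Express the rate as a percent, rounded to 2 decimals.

3.79%

From P₀ = D₁/(r − g), the implied growth is g = r − D₁/P₀.
g = 0.079 − 5.63/137.05 = 0.079 − 0.04108 = 0.03792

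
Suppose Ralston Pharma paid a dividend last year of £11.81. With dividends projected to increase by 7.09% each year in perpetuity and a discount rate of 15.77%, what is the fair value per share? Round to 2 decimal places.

£145.71

Gordon growth model: P₀ = D₁/(r − g). D₁ = 11.81 × (1 + 0.0709) = 12.6473.
P₀ = 12.6473 / (0.1577 − 0.0709) = 12.6473 / 0.0868 = 145.7066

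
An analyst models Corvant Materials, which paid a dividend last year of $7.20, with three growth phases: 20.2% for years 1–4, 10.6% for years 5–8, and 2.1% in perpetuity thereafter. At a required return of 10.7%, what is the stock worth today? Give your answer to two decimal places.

$193.87

Three-stage DDM. Project D₁…D_8; terminal Gordon value at t=8 with g = 0.021; discount at r = 0.107.
D_1 = 8.6544
D_2 = 10.4026
D_3 = 12.5039
D_4 = 15.0297
D_5 = 16.6229
D_6 = 18.3849
D_7 = 20.3337
D_8 = 22.4890
TV_8 = 22.9613/(0.107−0.021) = 266.9919
P₀ = Σ Dₜ/(1+r)ᵗ + TV_8/(1+r)^8 = 193.8657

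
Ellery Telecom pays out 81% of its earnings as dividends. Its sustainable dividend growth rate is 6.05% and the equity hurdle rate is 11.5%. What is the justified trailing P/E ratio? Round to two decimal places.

15.76

Justified trailing P/E = b(1+g)/(r−g) = 0.81×(1+0.0605)/(0.115−0.0605) = 15.7616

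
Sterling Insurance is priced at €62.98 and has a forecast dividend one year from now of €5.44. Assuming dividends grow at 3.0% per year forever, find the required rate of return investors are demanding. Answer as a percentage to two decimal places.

11.64%

Rearranging the constant-growth DDM: r = D₁/P₀ + g.
r = 5.4400 / 62.98 + 0.03 = 0.08638 + 0.03 = 0.11638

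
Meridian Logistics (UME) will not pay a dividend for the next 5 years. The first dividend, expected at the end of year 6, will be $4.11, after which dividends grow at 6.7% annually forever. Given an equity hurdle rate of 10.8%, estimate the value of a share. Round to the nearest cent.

$60.03

Deferred-dividend DDM. At t=5 the remaining stream is a growing perpetuity with first payment D_6 = 4.11.
V_5 = D_6/(r−g) = 4.11/(0.108−0.067) = 100.2439
P₀ = V_5/(1+r)^5 = 100.2439/(1+0.108)^5 = 60.0287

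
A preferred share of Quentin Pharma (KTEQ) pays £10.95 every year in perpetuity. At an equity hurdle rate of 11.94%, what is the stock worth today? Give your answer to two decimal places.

Zero-growth DDM (perpetuity): P₀ = D/r = 10.95 / 0.1194 = 91.7085

£91.71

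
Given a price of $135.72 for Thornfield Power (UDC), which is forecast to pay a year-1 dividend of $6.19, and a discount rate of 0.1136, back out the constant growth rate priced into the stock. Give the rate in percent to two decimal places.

From P₀ = D₁/(r − g), the implied growth is g = r − D₁/P₀.
g = 0.1136 − 6.19/135.72 = 0.1136 − 0.04561 = 0.06799

6.80%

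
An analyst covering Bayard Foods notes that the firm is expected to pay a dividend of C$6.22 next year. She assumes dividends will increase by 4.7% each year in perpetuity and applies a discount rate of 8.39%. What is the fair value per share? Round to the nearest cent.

C$168.56

Gordon growth model: P₀ = D₁/(r − g), with D₁ = 6.22 given directly.
P₀ = 6.2200 / (0.0839 − 0.047) = 6.2200 / 0.0369 = 168.5637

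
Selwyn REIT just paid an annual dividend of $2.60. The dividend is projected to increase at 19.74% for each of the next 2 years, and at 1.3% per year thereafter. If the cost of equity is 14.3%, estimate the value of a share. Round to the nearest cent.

Two-stage DDM. Project D₁…D_2 at 0.1974, terminal growth 0.013, discount at r = 0.143.
D_1 = 3.1132
D_2 = 3.7278
Terminal value at t=2: TV = D_3/(r−g) = 3.7763/(0.143−0.013) = 29.0481
P₀ = 3.1132/(1+0.143)^1 + 3.7278/(1+0.143)^2 + 29.0481/(1+0.143)^2 = 27.8115

$27.81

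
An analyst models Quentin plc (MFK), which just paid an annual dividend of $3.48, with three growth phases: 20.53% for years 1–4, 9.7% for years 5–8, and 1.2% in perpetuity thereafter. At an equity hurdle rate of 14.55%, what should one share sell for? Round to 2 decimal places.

Three-stage DDM. Project D₁…D_8; terminal Gordon value at t=8 with g = 0.012; discount at r = 0.1455.
D_1 = 4.1944
D_2 = 5.0556
D_3 = 6.0935
D_4 = 7.3445
D_5 = 8.0569
D_6 = 8.8384
D_7 = 9.6957
D_8 = 10.6362
TV_8 = 10.7638/(0.1455−0.012) = 80.6280
P₀ = Σ Dₜ/(1+r)ᵗ + TV_8/(1+r)^8 = 58.3625

$58.36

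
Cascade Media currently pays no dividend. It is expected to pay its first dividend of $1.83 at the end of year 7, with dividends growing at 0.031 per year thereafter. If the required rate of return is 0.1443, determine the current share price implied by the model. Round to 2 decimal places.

Deferred-dividend DDM. At t=6 the remaining stream is a growing perpetuity with first payment D_7 = 1.83.
V_6 = D_7/(r−g) = 1.83/(0.1443−0.031) = 16.1518
P₀ = V_6/(1+r)^6 = 16.1518/(1+0.1443)^6 = 7.1942

$7.19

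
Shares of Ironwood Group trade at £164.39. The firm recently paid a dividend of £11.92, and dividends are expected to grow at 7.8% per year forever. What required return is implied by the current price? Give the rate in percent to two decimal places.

Rearranging the constant-growth DDM: r = D₁/P₀ + g.
D₁ = 11.92 × (1 + 0.078) = 12.8498.
r = 12.8498 / 164.39 + 0.078 = 0.07817 + 0.078 = 0.15617

15.62%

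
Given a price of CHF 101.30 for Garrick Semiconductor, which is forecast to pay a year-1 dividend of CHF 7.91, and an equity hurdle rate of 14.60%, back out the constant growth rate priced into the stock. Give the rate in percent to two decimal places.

6.79%

From P₀ = D₁/(r − g), the implied growth is g = r − D₁/P₀.
g = 0.146 − 7.91/101.30 = 0.146 − 0.07808 = 0.06792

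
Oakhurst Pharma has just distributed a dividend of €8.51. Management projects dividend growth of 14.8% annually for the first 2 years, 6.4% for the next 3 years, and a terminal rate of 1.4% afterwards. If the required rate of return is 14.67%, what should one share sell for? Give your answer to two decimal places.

Three-stage DDM. Project D₁…D_5; terminal Gordon value at t=5 with g = 0.014; discount at r = 0.1467.
D_1 = 9.7695
D_2 = 11.2154
D_3 = 11.9331
D_4 = 12.6969
D_5 = 13.5095
TV_5 = 13.6986/(0.1467−0.014) = 103.2298
P₀ = Σ Dₜ/(1+r)ᵗ + TV_5/(1+r)^5 = 91.1866

€91.19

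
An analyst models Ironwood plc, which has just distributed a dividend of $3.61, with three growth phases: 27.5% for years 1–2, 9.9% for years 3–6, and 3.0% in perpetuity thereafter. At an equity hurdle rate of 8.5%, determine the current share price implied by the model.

$128.09

Three-stage DDM. Project D₁…D_6; terminal Gordon value at t=6 with g = 0.03; discount at r = 0.085.
D_1 = 4.6027
D_2 = 5.8685
D_3 = 6.4495
D_4 = 7.0880
D_5 = 7.7897
D_6 = 8.5609
TV_6 = 8.8177/(0.085−0.03) = 160.3219
P₀ = Σ Dₜ/(1+r)ᵗ + TV_6/(1+r)^6 = 128.0874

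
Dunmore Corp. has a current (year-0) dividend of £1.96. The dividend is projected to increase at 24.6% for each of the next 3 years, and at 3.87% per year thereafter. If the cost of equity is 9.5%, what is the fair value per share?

£60.93

Two-stage DDM. Project D₁…D_3 at 0.246, terminal growth 0.0387, discount at r = 0.095.
D_1 = 2.4422
D_2 = 3.0429
D_3 = 3.7915
Terminal value at t=3: TV = D_4/(r−g) = 3.9382/(0.095−0.0387) = 69.9507
P₀ = 2.4422/(1+0.095)^1 + 3.0429/(1+0.095)^2 + 3.7915/(1+0.095)^3 + 69.9507/(1+0.095)^3 = 60.9341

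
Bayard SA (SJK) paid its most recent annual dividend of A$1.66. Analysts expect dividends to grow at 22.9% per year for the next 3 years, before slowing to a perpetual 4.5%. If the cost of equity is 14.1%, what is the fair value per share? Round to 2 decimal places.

A$28.37

Two-stage DDM. Project D₁…D_3 at 0.229, terminal growth 0.045, discount at r = 0.141.
D_1 = 2.0401
D_2 = 2.5073
D_3 = 3.0815
Terminal value at t=3: TV = D_4/(r−g) = 3.2202/(0.141−0.045) = 33.5435
P₀ = 2.0401/(1+0.141)^1 + 2.5073/(1+0.141)^2 + 3.0815/(1+0.141)^3 + 33.5435/(1+0.141)^3 = 28.3699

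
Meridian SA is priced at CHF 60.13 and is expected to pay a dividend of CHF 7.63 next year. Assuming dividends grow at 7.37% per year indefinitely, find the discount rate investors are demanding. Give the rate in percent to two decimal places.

20.06%

Rearranging the constant-growth DDM: r = D₁/P₀ + g.
r = 7.6300 / 60.13 + 0.0737 = 0.12689 + 0.0737 = 0.20059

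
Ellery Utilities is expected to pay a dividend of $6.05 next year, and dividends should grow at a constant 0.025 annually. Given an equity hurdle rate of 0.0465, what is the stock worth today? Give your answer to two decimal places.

Gordon growth model: P₀ = D₁/(r − g), with D₁ = 6.05 given directly.
P₀ = 6.0500 / (0.0465 − 0.025) = 6.0500 / 0.0215 = 281.3953

$281.40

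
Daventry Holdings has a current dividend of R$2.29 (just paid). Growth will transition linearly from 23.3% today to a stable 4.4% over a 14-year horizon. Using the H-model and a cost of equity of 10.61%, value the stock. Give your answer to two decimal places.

H-model: P₀ = D₀[(1+g_L) + H(g_S−g_L)]/(r−g_L), with H = 14/2 = 7.
P₀ = 2.29 × [(1+0.044) + 7×(0.233−0.044)] / (0.1061−0.044)
   = 2.29 × 2.3670 / 0.0621 = 87.2855

R$87.29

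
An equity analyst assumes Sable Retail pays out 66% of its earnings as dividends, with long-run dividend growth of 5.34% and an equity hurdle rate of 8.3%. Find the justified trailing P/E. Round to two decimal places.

23.49

Justified trailing P/E = b(1+g)/(r−g) = 0.66×(1+0.0534)/(0.083−0.0534) = 23.4880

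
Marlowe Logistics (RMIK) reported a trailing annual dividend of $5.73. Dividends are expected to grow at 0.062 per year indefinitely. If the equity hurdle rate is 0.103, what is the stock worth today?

$148.42

Gordon growth model: P₀ = D₁/(r − g). D₁ = 5.73 × (1 + 0.062) = 6.0853.
P₀ = 6.0853 / (0.103 − 0.062) = 6.0853 / 0.041 = 148.4210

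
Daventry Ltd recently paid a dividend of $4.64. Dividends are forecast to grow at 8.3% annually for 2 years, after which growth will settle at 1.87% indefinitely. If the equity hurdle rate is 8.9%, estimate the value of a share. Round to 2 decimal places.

$75.70

Two-stage DDM. Project D₁…D_2 at 0.083, terminal growth 0.0187, discount at r = 0.089.
D_1 = 5.0251
D_2 = 5.4422
Terminal value at t=2: TV = D_3/(r−g) = 5.5440/(0.089−0.0187) = 78.8617
P₀ = 5.0251/(1+0.089)^1 + 5.4422/(1+0.089)^2 + 78.8617/(1+0.089)^2 = 75.7017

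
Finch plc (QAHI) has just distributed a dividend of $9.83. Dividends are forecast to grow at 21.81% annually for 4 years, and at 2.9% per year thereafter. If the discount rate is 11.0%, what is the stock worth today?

$230.97

Two-stage DDM. Project D₁…D_4 at 0.2181, terminal growth 0.029, discount at r = 0.11.
D_1 = 11.9739
D_2 = 14.5854
D_3 = 17.7665
D_4 = 21.6414
Terminal value at t=4: TV = D_5/(r−g) = 22.2690/(0.11−0.029) = 274.9259
P₀ = 11.9739/(1+0.11)^1 + 14.5854/(1+0.11)^2 + 17.7665/(1+0.11)^3 + 21.6414/(1+0.11)^4 + 274.9259/(1+0.11)^4 = 230.9740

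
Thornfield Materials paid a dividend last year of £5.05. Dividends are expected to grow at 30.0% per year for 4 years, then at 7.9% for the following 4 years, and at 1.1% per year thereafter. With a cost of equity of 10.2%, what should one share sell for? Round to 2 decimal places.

£168.04

Three-stage DDM. Project D₁…D_8; terminal Gordon value at t=8 with g = 0.011; discount at r = 0.102.
D_1 = 6.5650
D_2 = 8.5345
D_3 = 11.0949
D_4 = 14.4233
D_5 = 15.5627
D_6 = 16.7922
D_7 = 18.1188
D_8 = 19.5502
TV_8 = 19.7652/(0.102−0.011) = 217.2003
P₀ = Σ Dₜ/(1+r)ᵗ + TV_8/(1+r)^8 = 168.0401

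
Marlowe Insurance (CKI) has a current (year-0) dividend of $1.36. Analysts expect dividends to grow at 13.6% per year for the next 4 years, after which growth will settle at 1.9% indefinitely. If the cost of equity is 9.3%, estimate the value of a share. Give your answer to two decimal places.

$27.85

Two-stage DDM. Project D₁…D_4 at 0.136, terminal growth 0.019, discount at r = 0.093.
D_1 = 1.5450
D_2 = 1.7551
D_3 = 1.9938
D_4 = 2.2649
Terminal value at t=4: TV = D_5/(r−g) = 2.3080/(0.093−0.019) = 31.1885
P₀ = 1.5450/(1+0.093)^1 + 1.7551/(1+0.093)^2 + 1.9938/(1+0.093)^3 + 2.2649/(1+0.093)^4 + 31.1885/(1+0.093)^4 = 27.8497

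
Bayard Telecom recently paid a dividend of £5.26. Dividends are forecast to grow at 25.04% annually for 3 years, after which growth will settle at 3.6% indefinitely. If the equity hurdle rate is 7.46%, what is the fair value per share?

Two-stage DDM. Project D₁…D_3 at 0.2504, terminal growth 0.036, discount at r = 0.0746.
D_1 = 6.5771
D_2 = 8.2240
D_3 = 10.2833
Terminal value at t=3: TV = D_4/(r−g) = 10.6535/(0.0746−0.036) = 275.9975
P₀ = 6.5771/(1+0.0746)^1 + 8.2240/(1+0.0746)^2 + 10.2833/(1+0.0746)^3 + 275.9975/(1+0.0746)^3 = 243.9445

£243.94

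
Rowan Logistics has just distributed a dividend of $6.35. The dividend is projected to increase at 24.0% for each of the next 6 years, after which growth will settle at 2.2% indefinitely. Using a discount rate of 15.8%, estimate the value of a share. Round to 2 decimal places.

Two-stage DDM. Project D₁…D_6 at 0.24, terminal growth 0.022, discount at r = 0.158.
D_1 = 7.8740
D_2 = 9.7638
D_3 = 12.1071
D_4 = 15.0128
D_5 = 18.6158
D_6 = 23.0836
Terminal value at t=6: TV = D_7/(r−g) = 23.5915/(0.158−0.022) = 173.4666
P₀ = 7.8740/(1+0.158)^1 + 9.7638/(1+0.158)^2 + 12.1071/(1+0.158)^3 + 15.0128/(1+0.158)^4 + 18.6158/(1+0.158)^5 + 23.0836/(1+0.158)^6 + 173.4666/(1+0.158)^6 = 120.6785

$120.68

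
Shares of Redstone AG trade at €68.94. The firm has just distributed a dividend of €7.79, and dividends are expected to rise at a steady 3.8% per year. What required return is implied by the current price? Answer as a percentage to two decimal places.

Rearranging the constant-growth DDM: r = D₁/P₀ + g.
D₁ = 7.79 × (1 + 0.038) = 8.0860.
r = 8.0860 / 68.94 + 0.038 = 0.11729 + 0.038 = 0.15529

15.53%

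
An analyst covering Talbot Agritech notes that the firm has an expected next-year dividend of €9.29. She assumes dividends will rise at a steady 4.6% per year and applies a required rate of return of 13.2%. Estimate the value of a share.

Gordon growth model: P₀ = D₁/(r − g), with D₁ = 9.29 given directly.
P₀ = 9.2900 / (0.132 − 0.046) = 9.2900 / 0.086 = 108.0233

€108.02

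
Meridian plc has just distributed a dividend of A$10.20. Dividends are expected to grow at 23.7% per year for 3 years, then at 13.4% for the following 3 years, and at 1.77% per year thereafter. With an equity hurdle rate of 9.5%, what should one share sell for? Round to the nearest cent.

Three-stage DDM. Project D₁…D_6; terminal Gordon value at t=6 with g = 0.0177; discount at r = 0.095.
D_1 = 12.6174
D_2 = 15.6077
D_3 = 19.3068
D_4 = 21.8939
D_5 = 24.8276
D_6 = 28.1545
TV_6 = 28.6529/(0.095−0.0177) = 370.6711
P₀ = Σ Dₜ/(1+r)ᵗ + TV_6/(1+r)^6 = 301.6102

A$301.61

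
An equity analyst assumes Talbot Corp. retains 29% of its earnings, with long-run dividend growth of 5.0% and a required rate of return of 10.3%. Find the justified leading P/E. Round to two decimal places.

13.40

Payout ratio b = 1 − 0.29 = 0.71.
Justified leading P/E = b/(r−g) = 0.71/(0.103−0.05) = 13.3962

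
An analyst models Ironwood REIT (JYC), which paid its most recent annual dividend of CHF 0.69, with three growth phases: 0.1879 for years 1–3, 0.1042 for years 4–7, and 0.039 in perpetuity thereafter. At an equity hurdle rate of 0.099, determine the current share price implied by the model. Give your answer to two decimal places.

CHF 21.33

Three-stage DDM. Project D₁…D_7; terminal Gordon value at t=7 with g = 0.039; discount at r = 0.099.
D_1 = 0.8197
D_2 = 0.9737
D_3 = 1.1566
D_4 = 1.2771
D_5 = 1.4102
D_6 = 1.5572
D_7 = 1.7194
TV_7 = 1.7865/(0.099−0.039) = 29.7745
P₀ = Σ Dₜ/(1+r)ᵗ + TV_7/(1+r)^7 = 21.3268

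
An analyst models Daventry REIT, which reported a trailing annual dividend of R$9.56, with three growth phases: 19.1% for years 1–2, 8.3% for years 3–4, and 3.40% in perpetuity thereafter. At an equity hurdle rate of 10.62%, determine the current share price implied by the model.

Three-stage DDM. Project D₁…D_4; terminal Gordon value at t=4 with g = 0.034; discount at r = 0.1062.
D_1 = 11.3860
D_2 = 13.5607
D_3 = 14.6862
D_4 = 15.9052
TV_4 = 16.4459/(0.1062−0.034) = 227.7832
P₀ = Σ Dₜ/(1+r)ᵗ + TV_4/(1+r)^4 = 194.9664

R$194.97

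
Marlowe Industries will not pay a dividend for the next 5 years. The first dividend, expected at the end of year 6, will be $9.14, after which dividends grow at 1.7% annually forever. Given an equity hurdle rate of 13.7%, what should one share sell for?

Deferred-dividend DDM. At t=5 the remaining stream is a growing perpetuity with first payment D_6 = 9.14.
V_5 = D_6/(r−g) = 9.14/(0.137−0.017) = 76.1667
P₀ = V_5/(1+r)^5 = 76.1667/(1+0.137)^5 = 40.0832

$40.08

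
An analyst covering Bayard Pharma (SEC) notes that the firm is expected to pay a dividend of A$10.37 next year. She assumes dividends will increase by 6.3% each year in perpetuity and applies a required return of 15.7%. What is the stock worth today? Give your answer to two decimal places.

Gordon growth model: P₀ = D₁/(r − g), with D₁ = 10.37 given directly.
P₀ = 10.3700 / (0.157 − 0.063) = 10.3700 / 0.094 = 110.3191

A$110.32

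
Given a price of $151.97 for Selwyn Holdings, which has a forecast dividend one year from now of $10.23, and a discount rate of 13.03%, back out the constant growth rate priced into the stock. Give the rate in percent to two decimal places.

6.30%

From P₀ = D₁/(r − g), the implied growth is g = r − D₁/P₀.
g = 0.1303 − 10.23/151.97 = 0.1303 − 0.06732 = 0.06298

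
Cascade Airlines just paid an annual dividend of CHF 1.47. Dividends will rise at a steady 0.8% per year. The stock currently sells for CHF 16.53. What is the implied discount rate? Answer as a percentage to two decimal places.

Rearranging the constant-growth DDM: r = D₁/P₀ + g.
D₁ = 1.47 × (1 + 0.008) = 1.4818.
r = 1.4818 / 16.53 + 0.008 = 0.08964 + 0.008 = 0.09764

9.76%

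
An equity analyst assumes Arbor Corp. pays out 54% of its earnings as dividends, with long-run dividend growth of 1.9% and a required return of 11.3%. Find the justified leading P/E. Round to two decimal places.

Justified leading P/E = b/(r−g) = 0.54/(0.113−0.019) = 5.7447

5.74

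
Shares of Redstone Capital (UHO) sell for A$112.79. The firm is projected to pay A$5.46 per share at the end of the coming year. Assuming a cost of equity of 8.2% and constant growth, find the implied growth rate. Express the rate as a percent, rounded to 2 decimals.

3.36%

From P₀ = D₁/(r − g), the implied growth is g = r − D₁/P₀.
g = 0.082 − 5.46/112.79 = 0.082 − 0.04841 = 0.03359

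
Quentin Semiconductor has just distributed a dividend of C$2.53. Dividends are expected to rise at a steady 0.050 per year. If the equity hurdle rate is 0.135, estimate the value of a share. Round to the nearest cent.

C$31.25

Gordon growth model: P₀ = D₁/(r − g). D₁ = 2.53 × (1 + 0.05) = 2.6565.
P₀ = 2.6565 / (0.135 − 0.05) = 2.6565 / 0.085 = 31.2529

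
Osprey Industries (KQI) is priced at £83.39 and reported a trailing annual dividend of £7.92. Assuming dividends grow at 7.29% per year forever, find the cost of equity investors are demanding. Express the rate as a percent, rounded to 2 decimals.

Rearranging the constant-growth DDM: r = D₁/P₀ + g.
D₁ = 7.92 × (1 + 0.0729) = 8.4974.
r = 8.4974 / 83.39 + 0.0729 = 0.10190 + 0.0729 = 0.17480

17.48%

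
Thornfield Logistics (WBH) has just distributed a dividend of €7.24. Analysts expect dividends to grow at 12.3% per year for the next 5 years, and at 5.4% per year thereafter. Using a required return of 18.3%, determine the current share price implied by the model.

Two-stage DDM. Project D₁…D_5 at 0.123, terminal growth 0.054, discount at r = 0.183.
D_1 = 8.1305
D_2 = 9.1306
D_3 = 10.2536
D_4 = 11.5148
D_5 = 12.9312
Terminal value at t=5: TV = D_6/(r−g) = 13.6294/(0.183−0.054) = 105.6546
P₀ = 8.1305/(1+0.183)^1 + 9.1306/(1+0.183)^2 + 10.2536/(1+0.183)^3 + 11.5148/(1+0.183)^4 + 12.9312/(1+0.183)^5 + 105.6546/(1+0.183)^5 = 76.6505

€76.65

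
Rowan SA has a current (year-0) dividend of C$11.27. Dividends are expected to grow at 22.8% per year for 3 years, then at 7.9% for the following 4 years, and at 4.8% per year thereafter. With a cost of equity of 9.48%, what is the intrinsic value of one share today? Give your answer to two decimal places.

C$440.11

Three-stage DDM. Project D₁…D_7; terminal Gordon value at t=7 with g = 0.048; discount at r = 0.0948.
D_1 = 13.8396
D_2 = 16.9950
D_3 = 20.8698
D_4 = 22.5186
D_5 = 24.2975
D_6 = 26.2170
D_7 = 28.2882
TV_7 = 29.6460/(0.0948−0.048) = 633.4615
P₀ = Σ Dₜ/(1+r)ᵗ + TV_7/(1+r)^7 = 440.1084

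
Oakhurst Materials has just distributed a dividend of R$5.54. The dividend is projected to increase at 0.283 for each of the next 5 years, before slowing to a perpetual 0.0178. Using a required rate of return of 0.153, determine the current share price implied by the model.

Two-stage DDM. Project D₁…D_5 at 0.283, terminal growth 0.0178, discount at r = 0.153.
D_1 = 7.1078
D_2 = 9.1193
D_3 = 11.7001
D_4 = 15.0112
D_5 = 19.2594
Terminal value at t=5: TV = D_6/(r−g) = 19.6022/(0.153−0.0178) = 144.9869
P₀ = 7.1078/(1+0.153)^1 + 9.1193/(1+0.153)^2 + 11.7001/(1+0.153)^3 + 15.0112/(1+0.153)^4 + 19.2594/(1+0.153)^5 + 144.9869/(1+0.153)^5 = 109.7538

R$109.75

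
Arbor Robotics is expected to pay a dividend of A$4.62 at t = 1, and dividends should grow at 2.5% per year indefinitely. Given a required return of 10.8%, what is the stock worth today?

A$55.66

Gordon growth model: P₀ = D₁/(r − g), with D₁ = 4.62 given directly.
P₀ = 4.6200 / (0.108 − 0.025) = 4.6200 / 0.083 = 55.6627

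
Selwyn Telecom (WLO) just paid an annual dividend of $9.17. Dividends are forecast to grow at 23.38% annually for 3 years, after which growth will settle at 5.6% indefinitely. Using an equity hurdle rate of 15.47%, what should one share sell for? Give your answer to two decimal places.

$151.14

Two-stage DDM. Project D₁…D_3 at 0.2338, terminal growth 0.056, discount at r = 0.1547.
D_1 = 11.3139
D_2 = 13.9591
D_3 = 17.2228
Terminal value at t=3: TV = D_4/(r−g) = 18.1873/(0.1547−0.056) = 184.2682
P₀ = 11.3139/(1+0.1547)^1 + 13.9591/(1+0.1547)^2 + 17.2228/(1+0.1547)^3 + 184.2682/(1+0.1547)^3 = 151.1400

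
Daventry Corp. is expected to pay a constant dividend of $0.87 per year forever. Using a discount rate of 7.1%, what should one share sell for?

Zero-growth DDM (perpetuity): P₀ = D/r = 0.87 / 0.071 = 12.2535

$12.25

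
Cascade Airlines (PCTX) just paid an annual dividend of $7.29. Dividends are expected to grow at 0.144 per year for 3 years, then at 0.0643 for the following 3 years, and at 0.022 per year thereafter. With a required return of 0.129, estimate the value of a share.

Three-stage DDM. Project D₁…D_6; terminal Gordon value at t=6 with g = 0.022; discount at r = 0.129.
D_1 = 8.3398
D_2 = 9.5407
D_3 = 10.9145
D_4 = 11.6163
D_5 = 12.3633
D_6 = 13.1582
TV_6 = 13.4477/(0.129−0.022) = 125.6796
P₀ = Σ Dₜ/(1+r)ᵗ + TV_6/(1+r)^6 = 103.3878

$103.39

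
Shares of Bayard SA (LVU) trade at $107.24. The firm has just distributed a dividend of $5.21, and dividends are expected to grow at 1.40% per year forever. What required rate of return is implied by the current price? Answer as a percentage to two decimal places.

Rearranging the constant-growth DDM: r = D₁/P₀ + g.
D₁ = 5.21 × (1 + 0.014) = 5.2829.
r = 5.2829 / 107.24 + 0.014 = 0.04926 + 0.014 = 0.06326

6.33%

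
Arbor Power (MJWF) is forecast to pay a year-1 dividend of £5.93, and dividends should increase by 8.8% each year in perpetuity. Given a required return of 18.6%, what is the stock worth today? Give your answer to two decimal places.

Gordon growth model: P₀ = D₁/(r − g), with D₁ = 5.93 given directly.
P₀ = 5.9300 / (0.186 − 0.088) = 5.9300 / 0.098 = 60.5102

£60.51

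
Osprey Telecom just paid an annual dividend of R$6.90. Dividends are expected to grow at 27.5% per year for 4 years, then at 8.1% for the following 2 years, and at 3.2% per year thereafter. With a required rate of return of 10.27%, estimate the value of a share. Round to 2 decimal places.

R$237.15

Three-stage DDM. Project D₁…D_6; terminal Gordon value at t=6 with g = 0.032; discount at r = 0.1027.
D_1 = 8.7975
D_2 = 11.2168
D_3 = 14.3014
D_4 = 18.2343
D_5 = 19.7113
D_6 = 21.3079
TV_6 = 21.9898/(0.1027−0.032) = 311.0294
P₀ = Σ Dₜ/(1+r)ᵗ + TV_6/(1+r)^6 = 237.1485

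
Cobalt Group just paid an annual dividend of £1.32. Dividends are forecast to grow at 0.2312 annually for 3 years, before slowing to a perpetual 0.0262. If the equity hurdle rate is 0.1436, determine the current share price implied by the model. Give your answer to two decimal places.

£19.00

Two-stage DDM. Project D₁…D_3 at 0.2312, terminal growth 0.0262, discount at r = 0.1436.
D_1 = 1.6252
D_2 = 2.0009
D_3 = 2.4635
Terminal value at t=3: TV = D_4/(r−g) = 2.5281/(0.1436−0.0262) = 21.5339
P₀ = 1.6252/(1+0.1436)^1 + 2.0009/(1+0.1436)^2 + 2.4635/(1+0.1436)^3 + 21.5339/(1+0.1436)^3 = 18.9962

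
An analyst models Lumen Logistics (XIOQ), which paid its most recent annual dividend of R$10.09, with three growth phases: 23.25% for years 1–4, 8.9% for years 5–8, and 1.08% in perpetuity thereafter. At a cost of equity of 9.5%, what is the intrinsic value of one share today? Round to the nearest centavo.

R$308.81

Three-stage DDM. Project D₁…D_8; terminal Gordon value at t=8 with g = 0.0108; discount at r = 0.095.
D_1 = 12.4359
D_2 = 15.3273
D_3 = 18.8909
D_4 = 23.2830
D_5 = 25.3552
D_6 = 27.6118
D_7 = 30.0692
D_8 = 32.7454
TV_8 = 33.0991/(0.095−0.0108) = 393.1004
P₀ = Σ Dₜ/(1+r)ᵗ + TV_8/(1+r)^8 = 308.8124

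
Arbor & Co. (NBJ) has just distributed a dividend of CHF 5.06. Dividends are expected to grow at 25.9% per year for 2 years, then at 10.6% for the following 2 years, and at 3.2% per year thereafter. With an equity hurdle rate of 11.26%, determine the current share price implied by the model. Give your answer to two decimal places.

Three-stage DDM. Project D₁…D_4; terminal Gordon value at t=4 with g = 0.032; discount at r = 0.1126.
D_1 = 6.3705
D_2 = 8.0205
D_3 = 8.8707
D_4 = 9.8110
TV_4 = 10.1249/(0.1126−0.032) = 125.6194
P₀ = Σ Dₜ/(1+r)ᵗ + TV_4/(1+r)^4 = 107.0271

CHF 107.03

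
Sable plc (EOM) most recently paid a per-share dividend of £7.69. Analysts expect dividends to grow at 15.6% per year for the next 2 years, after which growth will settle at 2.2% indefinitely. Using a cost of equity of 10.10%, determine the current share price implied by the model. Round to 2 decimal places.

£126.22

Two-stage DDM. Project D₁…D_2 at 0.156, terminal growth 0.022, discount at r = 0.101.
D_1 = 8.8896
D_2 = 10.2764
Terminal value at t=2: TV = D_3/(r−g) = 10.5025/(0.101−0.022) = 132.9431
P₀ = 8.8896/(1+0.101)^1 + 10.2764/(1+0.101)^2 + 132.9431/(1+0.101)^2 = 126.2225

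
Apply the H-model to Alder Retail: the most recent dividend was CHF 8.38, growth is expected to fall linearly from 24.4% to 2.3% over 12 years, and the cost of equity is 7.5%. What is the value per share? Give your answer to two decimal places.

CHF 378.55

H-model: P₀ = D₀[(1+g_L) + H(g_S−g_L)]/(r−g_L), with H = 12/2 = 6.
P₀ = 8.38 × [(1+0.023) + 6×(0.244−0.023)] / (0.075−0.023)
   = 8.38 × 2.3490 / 0.052 = 378.5504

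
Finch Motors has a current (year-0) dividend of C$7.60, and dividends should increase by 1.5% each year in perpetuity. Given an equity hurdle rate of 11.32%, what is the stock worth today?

Gordon growth model: P₀ = D₁/(r − g). D₁ = 7.60 × (1 + 0.015) = 7.7140.
P₀ = 7.7140 / (0.1132 − 0.015) = 7.7140 / 0.0982 = 78.5540

C$78.55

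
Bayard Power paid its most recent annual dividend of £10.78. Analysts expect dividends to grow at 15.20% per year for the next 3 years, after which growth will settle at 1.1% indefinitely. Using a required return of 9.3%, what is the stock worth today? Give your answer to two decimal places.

Two-stage DDM. Project D₁…D_3 at 0.152, terminal growth 0.011, discount at r = 0.093.
D_1 = 12.4186
D_2 = 14.3062
D_3 = 16.4807
Terminal value at t=3: TV = D_4/(r−g) = 16.6620/(0.093−0.011) = 203.1952
P₀ = 12.4186/(1+0.093)^1 + 14.3062/(1+0.093)^2 + 16.4807/(1+0.093)^3 + 203.1952/(1+0.093)^3 = 191.5743

£191.57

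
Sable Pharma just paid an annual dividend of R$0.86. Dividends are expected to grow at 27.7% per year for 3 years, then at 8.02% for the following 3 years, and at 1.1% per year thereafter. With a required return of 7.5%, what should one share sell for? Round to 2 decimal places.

Three-stage DDM. Project D₁…D_6; terminal Gordon value at t=6 with g = 0.011; discount at r = 0.075.
D_1 = 1.0982
D_2 = 1.4024
D_3 = 1.7909
D_4 = 1.9345
D_5 = 2.0897
D_6 = 2.2573
TV_6 = 2.2821/(0.075−0.011) = 35.6578
P₀ = Σ Dₜ/(1+r)ᵗ + TV_6/(1+r)^6 = 31.1485

R$31.15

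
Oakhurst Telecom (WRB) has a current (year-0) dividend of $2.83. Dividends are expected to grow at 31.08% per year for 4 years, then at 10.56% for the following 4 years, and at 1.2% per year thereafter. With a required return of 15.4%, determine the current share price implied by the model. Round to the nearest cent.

$60.96

Three-stage DDM. Project D₁…D_8; terminal Gordon value at t=8 with g = 0.012; discount at r = 0.154.
D_1 = 3.7096
D_2 = 4.8625
D_3 = 6.3738
D_4 = 8.3547
D_5 = 9.2370
D_6 = 10.2124
D_7 = 11.2908
D_8 = 12.4832
TV_8 = 12.6330/(0.154−0.012) = 88.9644
P₀ = Σ Dₜ/(1+r)ᵗ + TV_8/(1+r)^8 = 60.9592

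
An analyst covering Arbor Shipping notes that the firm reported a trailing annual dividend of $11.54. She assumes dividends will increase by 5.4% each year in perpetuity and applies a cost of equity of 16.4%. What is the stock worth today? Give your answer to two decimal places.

Gordon growth model: P₀ = D₁/(r − g). D₁ = 11.54 × (1 + 0.054) = 12.1632.
P₀ = 12.1632 / (0.164 − 0.054) = 12.1632 / 0.11 = 110.5742

$110.57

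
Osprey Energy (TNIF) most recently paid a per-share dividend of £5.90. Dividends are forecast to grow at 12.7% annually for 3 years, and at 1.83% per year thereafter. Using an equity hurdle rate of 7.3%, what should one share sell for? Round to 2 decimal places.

Two-stage DDM. Project D₁…D_3 at 0.127, terminal growth 0.0183, discount at r = 0.073.
D_1 = 6.6493
D_2 = 7.4938
D_3 = 8.4455
Terminal value at t=3: TV = D_4/(r−g) = 8.6000/(0.073−0.0183) = 157.2216
P₀ = 6.6493/(1+0.073)^1 + 7.4938/(1+0.073)^2 + 8.4455/(1+0.073)^3 + 157.2216/(1+0.073)^3 = 146.8083

£146.81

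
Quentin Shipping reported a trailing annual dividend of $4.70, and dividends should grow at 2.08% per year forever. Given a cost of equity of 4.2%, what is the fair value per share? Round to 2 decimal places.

Gordon growth model: P₀ = D₁/(r − g). D₁ = 4.70 × (1 + 0.0208) = 4.7978.
P₀ = 4.7978 / (0.042 − 0.0208) = 4.7978 / 0.0212 = 226.3094

$226.31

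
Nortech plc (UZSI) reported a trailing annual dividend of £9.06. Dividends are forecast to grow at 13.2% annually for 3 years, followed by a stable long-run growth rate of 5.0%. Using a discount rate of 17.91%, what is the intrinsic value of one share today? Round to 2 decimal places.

Two-stage DDM. Project D₁…D_3 at 0.132, terminal growth 0.05, discount at r = 0.1791.
D_1 = 10.2559
D_2 = 11.6097
D_3 = 13.1422
Terminal value at t=3: TV = D_4/(r−g) = 13.7993/(0.1791−0.05) = 106.8884
P₀ = 10.2559/(1+0.1791)^1 + 11.6097/(1+0.1791)^2 + 13.1422/(1+0.1791)^3 + 106.8884/(1+0.1791)^3 = 90.2705

£90.27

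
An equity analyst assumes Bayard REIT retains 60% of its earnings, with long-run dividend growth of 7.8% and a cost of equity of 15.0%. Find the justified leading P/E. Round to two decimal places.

Payout ratio b = 1 − 0.60 = 0.40.
Justified leading P/E = b/(r−g) = 0.40/(0.15−0.078) = 5.5556

5.56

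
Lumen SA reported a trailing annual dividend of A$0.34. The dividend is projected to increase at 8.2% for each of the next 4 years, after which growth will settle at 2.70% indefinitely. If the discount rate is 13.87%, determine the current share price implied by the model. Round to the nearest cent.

A$3.75

Two-stage DDM. Project D₁…D_4 at 0.082, terminal growth 0.027, discount at r = 0.1387.
D_1 = 0.3679
D_2 = 0.3980
D_3 = 0.4307
D_4 = 0.4660
Terminal value at t=4: TV = D_5/(r−g) = 0.4786/(0.1387−0.027) = 4.2846
P₀ = 0.3679/(1+0.1387)^1 + 0.3980/(1+0.1387)^2 + 0.4307/(1+0.1387)^3 + 0.4660/(1+0.1387)^4 + 4.2846/(1+0.1387)^4 = 3.7473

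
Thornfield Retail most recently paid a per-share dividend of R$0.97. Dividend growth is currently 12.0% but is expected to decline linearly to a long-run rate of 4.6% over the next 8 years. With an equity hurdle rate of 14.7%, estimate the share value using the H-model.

H-model: P₀ = D₀[(1+g_L) + H(g_S−g_L)]/(r−g_L), with H = 8/2 = 4.
P₀ = 0.97 × [(1+0.046) + 4×(0.12−0.046)] / (0.147−0.046)
   = 0.97 × 1.3420 / 0.101 = 12.8885

R$12.89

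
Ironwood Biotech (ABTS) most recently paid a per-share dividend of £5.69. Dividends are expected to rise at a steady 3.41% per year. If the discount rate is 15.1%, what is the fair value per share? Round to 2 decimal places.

Gordon growth model: P₀ = D₁/(r − g). D₁ = 5.69 × (1 + 0.0341) = 5.8840.
P₀ = 5.8840 / (0.151 − 0.0341) = 5.8840 / 0.1169 = 50.3339

£50.33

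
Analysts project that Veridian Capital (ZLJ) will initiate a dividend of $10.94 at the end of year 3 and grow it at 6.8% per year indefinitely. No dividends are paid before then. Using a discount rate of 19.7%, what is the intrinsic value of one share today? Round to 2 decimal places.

Deferred-dividend DDM. At t=2 the remaining stream is a growing perpetuity with first payment D_3 = 10.94.
V_2 = D_3/(r−g) = 10.94/(0.197−0.068) = 84.8062
P₀ = V_2/(1+r)^2 = 84.8062/(1+0.197)^2 = 59.1888

$59.19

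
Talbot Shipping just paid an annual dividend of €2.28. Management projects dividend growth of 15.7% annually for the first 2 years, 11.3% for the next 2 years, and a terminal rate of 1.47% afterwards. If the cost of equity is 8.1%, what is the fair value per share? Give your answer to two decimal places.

€52.89

Three-stage DDM. Project D₁…D_4; terminal Gordon value at t=4 with g = 0.0147; discount at r = 0.081.
D_1 = 2.6380
D_2 = 3.0521
D_3 = 3.3970
D_4 = 3.7809
TV_4 = 3.8365/(0.081−0.0147) = 57.8650
P₀ = Σ Dₜ/(1+r)ᵗ + TV_4/(1+r)^4 = 52.8855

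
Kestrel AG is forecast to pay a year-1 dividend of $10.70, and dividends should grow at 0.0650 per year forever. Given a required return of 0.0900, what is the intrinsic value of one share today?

$428.00

Gordon growth model: P₀ = D₁/(r − g), with D₁ = 10.70 given directly.
P₀ = 10.7000 / (0.09 − 0.065) = 10.7000 / 0.025 = 428.0000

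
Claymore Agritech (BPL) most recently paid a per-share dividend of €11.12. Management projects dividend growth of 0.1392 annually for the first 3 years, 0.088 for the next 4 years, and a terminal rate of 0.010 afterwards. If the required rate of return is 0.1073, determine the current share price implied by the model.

Three-stage DDM. Project D₁…D_7; terminal Gordon value at t=7 with g = 0.01; discount at r = 0.1073.
D_1 = 12.6679
D_2 = 14.4313
D_3 = 16.4401
D_4 = 17.8868
D_5 = 19.4609
D_6 = 21.1734
D_7 = 23.0367
TV_7 = 23.2671/(0.1073−0.01) = 239.1271
P₀ = Σ Dₜ/(1+r)ᵗ + TV_7/(1+r)^7 = 198.8392

€198.84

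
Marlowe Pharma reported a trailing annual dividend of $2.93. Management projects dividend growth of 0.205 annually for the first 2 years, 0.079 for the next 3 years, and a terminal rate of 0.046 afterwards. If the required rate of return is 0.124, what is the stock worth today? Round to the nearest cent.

Three-stage DDM. Project D₁…D_5; terminal Gordon value at t=5 with g = 0.046; discount at r = 0.124.
D_1 = 3.5307
D_2 = 4.2544
D_3 = 4.5905
D_4 = 4.9532
D_5 = 5.3445
TV_5 = 5.5903/(0.124−0.046) = 71.6709
P₀ = Σ Dₜ/(1+r)ᵗ + TV_5/(1+r)^5 = 55.7732

$55.77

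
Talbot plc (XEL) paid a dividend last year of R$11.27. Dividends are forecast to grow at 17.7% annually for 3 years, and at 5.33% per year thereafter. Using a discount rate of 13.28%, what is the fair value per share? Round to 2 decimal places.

Two-stage DDM. Project D₁…D_3 at 0.177, terminal growth 0.0533, discount at r = 0.1328.
D_1 = 13.2648
D_2 = 15.6127
D_3 = 18.3761
Terminal value at t=3: TV = D_4/(r−g) = 19.3555/(0.1328−0.0533) = 243.4660
P₀ = 13.2648/(1+0.1328)^1 + 15.6127/(1+0.1328)^2 + 18.3761/(1+0.1328)^3 + 243.4660/(1+0.1328)^3 = 204.0037

R$204.00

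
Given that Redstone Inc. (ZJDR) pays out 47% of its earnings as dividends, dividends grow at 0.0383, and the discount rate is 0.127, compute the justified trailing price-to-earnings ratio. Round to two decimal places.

5.50

Justified trailing P/E = b(1+g)/(r−g) = 0.47×(1+0.0383)/(0.127−0.0383) = 5.5017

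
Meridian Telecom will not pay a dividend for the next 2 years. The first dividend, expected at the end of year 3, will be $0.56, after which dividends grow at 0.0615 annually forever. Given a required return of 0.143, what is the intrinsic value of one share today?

Deferred-dividend DDM. At t=2 the remaining stream is a growing perpetuity with first payment D_3 = 0.56.
V_2 = D_3/(r−g) = 0.56/(0.143−0.0615) = 6.8712
P₀ = V_2/(1+r)^2 = 6.8712/(1+0.143)^2 = 5.2594

$5.26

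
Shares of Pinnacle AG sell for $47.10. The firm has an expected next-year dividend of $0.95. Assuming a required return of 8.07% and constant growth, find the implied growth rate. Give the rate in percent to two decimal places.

From P₀ = D₁/(r − g), the implied growth is g = r − D₁/P₀.
g = 0.0807 − 0.95/47.10 = 0.0807 − 0.02017 = 0.06053

6.05%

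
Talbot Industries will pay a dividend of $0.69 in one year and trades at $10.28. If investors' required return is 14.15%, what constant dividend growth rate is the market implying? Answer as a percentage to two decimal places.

From P₀ = D₁/(r − g), the implied growth is g = r − D₁/P₀.
g = 0.1415 − 0.69/10.28 = 0.1415 − 0.06712 = 0.07438

7.44%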